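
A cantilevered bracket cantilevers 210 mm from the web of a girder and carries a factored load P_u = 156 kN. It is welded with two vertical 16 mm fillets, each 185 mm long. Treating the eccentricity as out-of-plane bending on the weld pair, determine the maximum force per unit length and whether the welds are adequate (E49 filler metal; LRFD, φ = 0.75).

E49XX → F_EXX = 490 MPa.
L_w = 2 × 185 = 370 mm; section modulus (unit throat) S = 2 × L²/6 = 11410 mm².
Direct shear f_v = P/L_w = 156×10³/370 = 421.6 N/mm.
Moment M = P × e = 156×10³ × 210 = 32760000 N·mm; bending f_b = M/S = 2872 N/mm.
f_max = √(f_v² + f_b²) = √(421.6² + 2872²) = 2902 N/mm.
φr_n = 0.75 × 0.6 × 490 × (0.707 × 16) = 2494 N/mm → NOT adequate.

f_max ≈ 2900 N/mm; NOT adequate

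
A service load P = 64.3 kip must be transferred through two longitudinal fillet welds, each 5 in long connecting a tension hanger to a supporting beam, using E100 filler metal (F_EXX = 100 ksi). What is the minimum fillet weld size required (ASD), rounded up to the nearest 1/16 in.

Total weld length L = 10 in.
Required throat t_e = P × Ω / (0.6 F_EXX × L) = 64.3 × 2.0 / (0.6 × 100 × 10) = 0.2143 in.
Required leg w = t_e / 0.707 = 0.3032 in → use 5/16 in.

w = 5/16 in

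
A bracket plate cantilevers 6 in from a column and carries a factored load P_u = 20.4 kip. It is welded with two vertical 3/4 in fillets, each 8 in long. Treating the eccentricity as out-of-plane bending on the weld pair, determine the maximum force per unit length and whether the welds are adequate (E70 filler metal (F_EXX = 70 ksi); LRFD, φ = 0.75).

L_w = 2 × 8 = 16 in; section modulus (unit throat) S = 2 × L²/6 = 21.33 in².
Direct shear f_v = P/L_w = 20.4/16 = 1.275 kip/in.
Moment M = P × e = 20.4 × 6 = 122.4 kip·in; bending f_b = M/S = 5.737 kip/in.
f_max = √(f_v² + f_b²) = √(1.275² + 5.737²) = 5.877 kip/in.
φr_n = 0.75 × 0.6 × 70 × (0.707 × 0.75) = 16.7 kip/in → adequate.

f_max ≈ 5.88 kip/in; adequate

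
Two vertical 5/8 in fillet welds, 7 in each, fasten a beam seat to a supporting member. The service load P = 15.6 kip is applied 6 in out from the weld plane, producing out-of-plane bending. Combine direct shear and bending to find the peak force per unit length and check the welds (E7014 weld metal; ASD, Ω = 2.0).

f_max ≈ 5.84 kip/in; adequate

E70XX → F_EXX = 70 ksi.
L_w = 2 × 7 = 14 in; section modulus (unit throat) S = 2 × L²/6 = 16.33 in².
Direct shear f_v = P/L_w = 15.6/14 = 1.114 kip/in.
Moment M = P × e = 15.6 × 6 = 93.6 kip·in; bending f_b = M/S = 5.731 kip/in.
f_max = √(f_v² + f_b²) = √(1.114² + 5.731²) = 5.838 kip/in.
r_n/Ω = (1/2.0) × 0.6 × 70 × (0.707 × 0.625) = 9.279 kip/in → adequate.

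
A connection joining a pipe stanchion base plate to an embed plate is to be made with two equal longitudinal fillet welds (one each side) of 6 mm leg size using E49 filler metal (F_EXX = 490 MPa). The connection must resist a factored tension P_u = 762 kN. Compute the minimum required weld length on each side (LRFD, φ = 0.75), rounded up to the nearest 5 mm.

Throat t_e = 0.707 × 6 = 4.242 mm.
φr_n = 0.75 × 0.6 × 490 × 4.242 × 10⁻³ = 0.9354 kN/mm.
L_req = P_u / φr_n = 762 / 0.9354 = 814.7 mm total.
Per side: 814.7 / 2 = 407.3 mm.
Round up → use L = 410 mm on each side.

L = 410 mm on each side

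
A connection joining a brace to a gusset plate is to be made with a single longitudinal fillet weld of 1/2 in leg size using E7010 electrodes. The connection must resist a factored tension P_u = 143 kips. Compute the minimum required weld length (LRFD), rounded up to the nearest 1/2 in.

E70XX → F_EXX = 70 ksi.
Throat t_e = 0.707 × 0.5 = 0.3535 in.
φr_n = 0.75 × 0.6 × 70 × 0.3535 = 11.14 kips/in.
L_req = P_u / φr_n = 143 / 11.14 = 12.84 in total.
Round up → use L = 13 in.

L = 13 in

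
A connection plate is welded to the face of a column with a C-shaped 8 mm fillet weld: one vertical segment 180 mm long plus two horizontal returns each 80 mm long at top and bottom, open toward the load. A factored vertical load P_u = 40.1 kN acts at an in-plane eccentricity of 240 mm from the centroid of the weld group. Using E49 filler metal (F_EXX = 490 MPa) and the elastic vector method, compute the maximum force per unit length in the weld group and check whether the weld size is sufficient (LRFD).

Total weld length L_w = 340 mm. Treat welds as unit-width lines.
Centroid: x̄ = 2×80×40 / 340 = 18.82 mm from the vertical weld.
Polar moment about centroid: J = I_x + I_y = [180³/12 + 2×80×90²] + [180×18.82² + 2(80³/12 + 80×21.18²)] = 2003000 mm³.
Direct shear f_v = P/L_w = 40.1×10³ / 340 = 117.9 N/mm (vertical).
Torsion M = P·e = 40.1×10³ × 240 = 9624000 N·mm.
Critical point at (x, y) = (61.18, 90) from centroid. f_tx = M·y/J = 432.5 N/mm; f_ty = M·x/J = 294 N/mm.
Resultant f_max = √[f_tx² + (f_v + f_ty)²] = √[432.5² + (117.9 + 294)²] = 597.2 N/mm.
Capacity per unit length: φr_n = 0.75 × 0.6 × 490 × (0.707 × 8) = 1247 N/mm.
597.2 ≤ 1247 → adequate.

f_max ≈ 597 N/mm; adequate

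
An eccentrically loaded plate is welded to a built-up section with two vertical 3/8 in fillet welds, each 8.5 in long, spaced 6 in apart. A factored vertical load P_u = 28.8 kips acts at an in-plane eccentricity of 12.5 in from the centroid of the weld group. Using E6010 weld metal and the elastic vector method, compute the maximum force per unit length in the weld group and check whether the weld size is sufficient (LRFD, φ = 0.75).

f_max ≈ 8.43 kip/in; NOT adequate

E60XX → F_EXX = 60 ksi.
Total weld length L_w = 17 in. Treat welds as unit-width lines.
Polar moment about centroid: J = 2[d³/12 + d(b/2)²] = 2[8.5³/12 + 8.5×3²] = 255.4 in³.
Direct shear f_v = P/L_w = 28.8 / 17 = 1.694 kip/in (vertical).
Torsion M = P·e = 28.8 × 12.5 = 360 kip·in.
Critical point at (x, y) = (3, 4.25) from centroid. f_tx = M·y/J = 5.992 kip/in; f_ty = M·x/J = 4.229 kip/in.
Resultant f_max = √[f_tx² + (f_v + f_ty)²] = √[5.992² + (1.694 + 4.229)²] = 8.425 kip/in.
Capacity per unit length: φr_n = 0.75 × 0.6 × 60 × (0.707 × 0.375) = 7.158 kip/in.
8.425 > 7.158 → NOT adequate.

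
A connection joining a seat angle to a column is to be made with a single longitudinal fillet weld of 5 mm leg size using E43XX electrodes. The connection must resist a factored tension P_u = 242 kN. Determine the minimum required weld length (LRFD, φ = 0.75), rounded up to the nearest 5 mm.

L = 355 mm

E43XX → F_EXX = 430 MPa.
Throat t_e = 0.707 × 5 = 3.535 mm.
φr_n = 0.75 × 0.6 × 430 × 3.535 × 10⁻³ = 0.684 kN/mm.
L_req = P_u / φr_n = 242 / 0.684 = 353.8 mm total.
Round up → use L = 355 mm.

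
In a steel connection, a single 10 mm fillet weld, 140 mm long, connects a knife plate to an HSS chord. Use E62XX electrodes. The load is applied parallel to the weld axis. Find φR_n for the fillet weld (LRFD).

E62XX → F_EXX = 620 MPa.
Effective throat t_e = 0.707 × 10 = 7.07 mm.
Total length L = 140 mm; A_we = 7.07 × 140 = 989.8 mm².
F_nw = 0.6 F_EXX = 0.6 × 620 = 372 MPa.
φR_n = 0.75 × 372 × 989.8 × 10⁻³ = 276.2 kN.

φR_n ≈ 276 kN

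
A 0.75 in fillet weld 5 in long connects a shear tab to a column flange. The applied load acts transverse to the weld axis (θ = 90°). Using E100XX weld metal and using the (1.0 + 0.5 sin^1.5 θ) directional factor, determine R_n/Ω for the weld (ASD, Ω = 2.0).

E100XX → F_EXX = 100 ksi.
t_e = 0.707 × 0.75 = 0.5302 in; A_we = 0.5302 × 5 = 2.651 in².
Directional factor: 1.0 + 0.5 sin^1.5(90°) = 1.5.
F_nw = 0.6 × 100 × 1.5 = 90 ksi.
R_n/Ω = (90 × 2.651) / 2.0 = 119.3 kip.

R_n/Ω ≈ 119 kip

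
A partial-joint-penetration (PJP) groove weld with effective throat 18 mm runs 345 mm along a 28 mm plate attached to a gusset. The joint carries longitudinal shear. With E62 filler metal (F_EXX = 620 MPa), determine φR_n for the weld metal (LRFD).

Effective throat (given) t_e = 18 mm.
A_we = 18 × 345 = 6210 mm².
F_nw = 0.6 F_EXX = 372 MPa.
φR_n = 0.75 × 372 × 6210 × 10⁻³ = 1733 kN.

φR_n ≈ 1730 kN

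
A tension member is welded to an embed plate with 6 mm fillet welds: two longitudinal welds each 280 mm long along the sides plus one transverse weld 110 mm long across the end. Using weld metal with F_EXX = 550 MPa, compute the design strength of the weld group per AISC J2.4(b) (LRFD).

t_e = 0.707 × 6 = 4.242 mm.
R_nwl = 0.6 × 550 × 4.242 × 560 × 10⁻³ = 783.9 kN (longitudinal, 2 welds).
R_nwt = 0.6 × 550 × 4.242 × 110 × 10⁻³ = 154 kN (transverse, base value).
(i) R_nwl + R_nwt = 937.9 kN; (ii) 0.85 R_nwl + 1.5 R_nwt = 897.3 kN.
R_n = max = 937.9 kN [governs: (i)]; φR_n = 703.4 kN.

φR_n ≈ 703 kN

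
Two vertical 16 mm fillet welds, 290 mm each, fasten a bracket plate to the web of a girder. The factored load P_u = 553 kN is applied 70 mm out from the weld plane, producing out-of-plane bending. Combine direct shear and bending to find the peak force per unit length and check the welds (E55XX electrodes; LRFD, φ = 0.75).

E55XX → F_EXX = 550 MPa.
L_w = 2 × 290 = 580 mm; section modulus (unit throat) S = 2 × L²/6 = 28030 mm².
Direct shear f_v = P/L_w = 553×10³/580 = 953.4 N/mm.
Moment M = P × e = 553×10³ × 70 = 38710000 N·mm; bending f_b = M/S = 1381 N/mm.
f_max = √(f_v² + f_b²) = √(953.4² + 1381²) = 1678 N/mm.
φr_n = 0.75 × 0.6 × 550 × (0.707 × 16) = 2800 N/mm → adequate.

f_max ≈ 1680 N/mm; adequate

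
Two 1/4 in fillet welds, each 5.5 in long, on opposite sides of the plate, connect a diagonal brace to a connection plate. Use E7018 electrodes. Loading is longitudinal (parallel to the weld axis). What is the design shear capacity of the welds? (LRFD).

φR_n ≈ 61.2 kips

E70XX → F_EXX = 70 ksi.
Effective throat t_e = 0.707 × 0.25 = 0.1767 in.
Total length L = 11 in; A_we = 0.1767 × 11 = 1.944 in².
F_nw = 0.6 F_EXX = 0.6 × 70 = 42 ksi.
φR_n = 0.75 × 42 × 1.944 = 61.24 kips.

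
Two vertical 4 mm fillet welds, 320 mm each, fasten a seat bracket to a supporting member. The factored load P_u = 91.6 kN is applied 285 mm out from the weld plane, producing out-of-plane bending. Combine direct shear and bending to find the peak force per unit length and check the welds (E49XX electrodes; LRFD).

f_max ≈ 778 N/mm; NOT adequate

E49XX → F_EXX = 490 MPa.
L_w = 2 × 320 = 640 mm; section modulus (unit throat) S = 2 × L²/6 = 34130 mm².
Direct shear f_v = P/L_w = 91.6×10³/640 = 143.1 N/mm.
Moment M = P × e = 91.6×10³ × 285 = 26106000 N·mm; bending f_b = M/S = 764.8 N/mm.
f_max = √(f_v² + f_b²) = √(143.1² + 764.8²) = 778.1 N/mm.
φr_n = 0.75 × 0.6 × 490 × (0.707 × 4) = 623.6 N/mm → NOT adequate.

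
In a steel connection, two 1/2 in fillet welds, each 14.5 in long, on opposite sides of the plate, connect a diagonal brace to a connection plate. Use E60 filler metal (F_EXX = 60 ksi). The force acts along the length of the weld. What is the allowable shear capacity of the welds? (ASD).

R_n/Ω ≈ 185 kips

Effective throat t_e = 0.707 × 0.5 = 0.3535 in.
Total length L = 29 in; A_we = 0.3535 × 29 = 10.25 in².
F_nw = 0.6 F_EXX = 0.6 × 60 = 36 ksi.
R_n = 36 × 10.25 = 369.1 kips; R_n/Ω = 369.1/2.0 = 184.5 kips.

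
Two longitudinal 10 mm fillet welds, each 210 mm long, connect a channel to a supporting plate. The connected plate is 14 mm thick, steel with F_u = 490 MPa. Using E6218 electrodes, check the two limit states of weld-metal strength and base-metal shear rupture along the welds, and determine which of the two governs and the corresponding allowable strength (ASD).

E62XX → F_EXX = 620 MPa.
t_e = 0.707 × 10 = 7.07 mm; L = 420 mm.
Weld metal: R_n/Ω = (1/2.0) × 0.6 × 620 × 7.07 × 420 × 10⁻³ = 552.3 kN.
Base metal (shear rupture): R_n/Ω = (1/2.0) × 0.6 × 490 × 14 × 420 × 10⁻³ = 864.4 kN.
Governing: weld metal.

R_n/Ω ≈ 552 kN (weld metal governs)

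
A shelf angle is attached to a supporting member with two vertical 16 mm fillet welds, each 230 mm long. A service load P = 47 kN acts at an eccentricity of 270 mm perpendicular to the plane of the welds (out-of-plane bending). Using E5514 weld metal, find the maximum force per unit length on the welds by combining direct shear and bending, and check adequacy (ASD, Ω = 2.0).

f_max ≈ 727 N/mm; adequate

E55XX → F_EXX = 550 MPa.
L_w = 2 × 230 = 460 mm; section modulus (unit throat) S = 2 × L²/6 = 17630 mm².
Direct shear f_v = P/L_w = 47×10³/460 = 102.2 N/mm.
Moment M = P × e = 47×10³ × 270 = 12690000 N·mm; bending f_b = M/S = 719.7 N/mm.
f_max = √(f_v² + f_b²) = √(102.2² + 719.7²) = 726.9 N/mm.
r_n/Ω = (1/2.0) × 0.6 × 550 × (0.707 × 16) = 1866 N/mm → adequate.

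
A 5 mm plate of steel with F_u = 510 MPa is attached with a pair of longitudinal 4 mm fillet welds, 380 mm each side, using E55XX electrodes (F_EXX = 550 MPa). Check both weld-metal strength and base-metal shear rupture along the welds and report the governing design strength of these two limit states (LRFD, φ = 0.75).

φR_n ≈ 532 kN (weld metal governs)

t_e = 0.707 × 4 = 2.828 mm; L = 760 mm.
Weld metal: φR_n = 0.75 × 0.6 × 550 × 2.828 × 760 × 10⁻³ = 531.9 kN.
Base metal (shear rupture): φR_n = 0.75 × 0.6 × 510 × 5 × 760 × 10⁻³ = 872.1 kN.
Governing: weld metal.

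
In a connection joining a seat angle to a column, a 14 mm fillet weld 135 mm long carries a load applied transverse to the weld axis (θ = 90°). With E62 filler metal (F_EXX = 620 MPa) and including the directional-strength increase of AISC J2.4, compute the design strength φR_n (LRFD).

φR_n ≈ 559 kN

t_e = 0.707 × 14 = 9.898 mm; A_we = 9.898 × 135 = 1336 mm².
Directional factor: 1.0 + 0.5 sin^1.5(90°) = 1.5.
F_nw = 0.6 × 620 × 1.5 = 558 MPa.
φR_n = 0.75 × 558 × 1336 × 10⁻³ = 559.2 kN.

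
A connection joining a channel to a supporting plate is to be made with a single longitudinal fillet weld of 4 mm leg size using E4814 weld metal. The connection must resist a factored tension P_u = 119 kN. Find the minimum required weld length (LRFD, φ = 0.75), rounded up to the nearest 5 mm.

L = 195 mm

E48XX → F_EXX = 480 MPa.
Throat t_e = 0.707 × 4 = 2.828 mm.
φr_n = 0.75 × 0.6 × 480 × 2.828 × 10⁻³ = 0.6108 kN/mm.
L_req = P_u / φr_n = 119 / 0.6108 = 194.8 mm total.
Round up → use L = 195 mm.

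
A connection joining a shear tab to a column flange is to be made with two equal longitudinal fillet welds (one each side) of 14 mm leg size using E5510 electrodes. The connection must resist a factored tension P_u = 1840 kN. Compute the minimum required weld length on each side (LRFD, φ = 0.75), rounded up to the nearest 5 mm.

E55XX → F_EXX = 550 MPa.
Throat t_e = 0.707 × 14 = 9.898 mm.
φr_n = 0.75 × 0.6 × 550 × 9.898 × 10⁻³ = 2.45 kN/mm.
L_req = P_u / φr_n = 1840 / 2.45 = 751.1 mm total.
Per side: 751.1 / 2 = 375.5 mm.
Round up → use L = 380 mm on each side.

L = 380 mm on each side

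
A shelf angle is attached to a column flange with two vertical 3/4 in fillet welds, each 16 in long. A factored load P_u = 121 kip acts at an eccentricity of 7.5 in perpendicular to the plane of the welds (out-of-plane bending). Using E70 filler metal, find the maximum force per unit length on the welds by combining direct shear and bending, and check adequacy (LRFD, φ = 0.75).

f_max ≈ 11.3 kip/in; adequate

E70XX → F_EXX = 70 ksi.
L_w = 2 × 16 = 32 in; section modulus (unit throat) S = 2 × L²/6 = 85.33 in².
Direct shear f_v = P/L_w = 121/32 = 3.781 kip/in.
Moment M = P × e = 121 × 7.5 = 907.5 kip·in; bending f_b = M/S = 10.63 kip/in.
f_max = √(f_v² + f_b²) = √(3.781² + 10.63²) = 11.29 kip/in.
φr_n = 0.75 × 0.6 × 70 × (0.707 × 0.75) = 16.7 kip/in → adequate.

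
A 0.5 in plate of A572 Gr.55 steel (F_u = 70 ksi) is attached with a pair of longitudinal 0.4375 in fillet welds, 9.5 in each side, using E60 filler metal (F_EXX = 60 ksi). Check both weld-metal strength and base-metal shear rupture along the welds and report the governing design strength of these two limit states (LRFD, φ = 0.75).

t_e = 0.707 × 0.4375 = 0.3093 in; L = 19 in.
Weld metal: φR_n = 0.75 × 0.6 × 60 × 0.3093 × 19 = 158.7 kips.
Base metal (shear rupture): φR_n = 0.75 × 0.6 × 70 × 0.5 × 19 = 299.2 kips.
Governing: weld metal.

φR_n ≈ 159 kips (weld metal governs)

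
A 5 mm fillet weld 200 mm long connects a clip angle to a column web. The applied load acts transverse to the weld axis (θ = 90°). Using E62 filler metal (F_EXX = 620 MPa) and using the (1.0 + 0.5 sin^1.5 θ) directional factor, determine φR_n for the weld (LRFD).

φR_n ≈ 296 kN

t_e = 0.707 × 5 = 3.535 mm; A_we = 3.535 × 200 = 707 mm².
Directional factor: 1.0 + 0.5 sin^1.5(90°) = 1.5.
F_nw = 0.6 × 620 × 1.5 = 558 MPa.
φR_n = 0.75 × 558 × 707 × 10⁻³ = 295.9 kN.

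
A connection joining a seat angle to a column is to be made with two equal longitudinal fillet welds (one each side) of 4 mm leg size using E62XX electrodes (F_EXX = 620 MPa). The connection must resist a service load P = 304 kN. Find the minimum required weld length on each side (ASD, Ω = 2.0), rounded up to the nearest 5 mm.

L = 290 mm on each side

Throat t_e = 0.707 × 4 = 2.828 mm.
r_n/Ω = (0.6 × 620 × 2.828) / 2.0 = 526 N/mm = 0.526 kN/mm.
L_req = P / (r_n/Ω) = 304 / 0.526 = 577.9 mm total.
Per side: 577.9 / 2 = 289 mm.
Round up → use L = 290 mm on each side.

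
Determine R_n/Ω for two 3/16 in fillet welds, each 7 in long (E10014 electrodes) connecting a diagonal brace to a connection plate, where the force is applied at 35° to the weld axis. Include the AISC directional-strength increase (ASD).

R_n/Ω ≈ 67.8 kips

E100XX → F_EXX = 100 ksi.
t_e = 0.707 × 0.1875 = 0.1326 in; A_we = 0.1326 × 14 = 1.856 in².
Directional factor: 1.0 + 0.5 sin^1.5(35°) = 1.217.
F_nw = 0.6 × 100 × 1.217 = 73.03 ksi.
R_n/Ω = (73.03 × 1.856) / 2.0 = 67.77 kips.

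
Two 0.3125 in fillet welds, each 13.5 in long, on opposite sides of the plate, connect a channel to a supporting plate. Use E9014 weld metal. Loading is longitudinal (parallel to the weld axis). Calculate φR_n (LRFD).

φR_n ≈ 242 kip

E90XX → F_EXX = 90 ksi.
Effective throat t_e = 0.707 × 0.3125 = 0.2209 in.
Total length L = 27 in; A_we = 0.2209 × 27 = 5.965 in².
F_nw = 0.6 F_EXX = 0.6 × 90 = 54 ksi.
φR_n = 0.75 × 54 × 5.965 = 241.6 kip.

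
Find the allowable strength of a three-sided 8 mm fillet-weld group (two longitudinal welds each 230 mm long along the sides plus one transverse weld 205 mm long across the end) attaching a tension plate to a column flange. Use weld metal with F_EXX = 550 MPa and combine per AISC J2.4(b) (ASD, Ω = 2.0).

R_n/Ω ≈ 652 kN

t_e = 0.707 × 8 = 5.656 mm.
R_nwl = 0.6 × 550 × 5.656 × 460 × 10⁻³ = 858.6 kN (longitudinal, 2 welds).
R_nwt = 0.6 × 550 × 5.656 × 205 × 10⁻³ = 382.6 kN (transverse, base value).
(i) R_nwl + R_nwt = 1241 kN; (ii) 0.85 R_nwl + 1.5 R_nwt = 1304 kN.
R_n = max = 1304 kN [governs: (ii)]; R_n/Ω = 651.9 kN.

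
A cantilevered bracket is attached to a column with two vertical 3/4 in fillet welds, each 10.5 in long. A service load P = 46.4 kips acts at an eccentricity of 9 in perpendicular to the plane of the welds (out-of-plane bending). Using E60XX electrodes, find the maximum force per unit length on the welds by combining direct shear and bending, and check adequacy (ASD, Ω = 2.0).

E60XX → F_EXX = 60 ksi.
L_w = 2 × 10.5 = 21 in; section modulus (unit throat) S = 2 × L²/6 = 36.75 in².
Direct shear f_v = P/L_w = 46.4/21 = 2.21 kip/in.
Moment M = P × e = 46.4 × 9 = 417.6 kip·in; bending f_b = M/S = 11.36 kip/in.
f_max = √(f_v² + f_b²) = √(2.21² + 11.36²) = 11.58 kip/in.
r_n/Ω = (1/2.0) × 0.6 × 60 × (0.707 × 0.75) = 9.544 kip/in → NOT adequate.

f_max ≈ 11.6 kip/in; NOT adequate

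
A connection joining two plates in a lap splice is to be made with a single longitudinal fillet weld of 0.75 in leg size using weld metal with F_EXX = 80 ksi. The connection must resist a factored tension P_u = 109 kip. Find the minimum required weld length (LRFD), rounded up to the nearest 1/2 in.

Throat t_e = 0.707 × 0.75 = 0.5302 in.
φr_n = 0.75 × 0.6 × 80 × 0.5302 = 19.09 kip/in.
L_req = P_u / φr_n = 109 / 19.09 = 5.71 in total.
Round up → use L = 6 in.

L = 6 in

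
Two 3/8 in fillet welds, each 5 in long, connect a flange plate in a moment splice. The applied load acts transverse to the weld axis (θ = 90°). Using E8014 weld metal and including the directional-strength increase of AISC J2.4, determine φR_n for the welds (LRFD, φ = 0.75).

E80XX → F_EXX = 80 ksi.
t_e = 0.707 × 0.375 = 0.2651 in; A_we = 0.2651 × 10 = 2.651 in².
Directional factor: 1.0 + 0.5 sin^1.5(90°) = 1.5.
F_nw = 0.6 × 80 × 1.5 = 72 ksi.
φR_n = 0.75 × 72 × 2.651 = 143.2 kips.

φR_n ≈ 143 kips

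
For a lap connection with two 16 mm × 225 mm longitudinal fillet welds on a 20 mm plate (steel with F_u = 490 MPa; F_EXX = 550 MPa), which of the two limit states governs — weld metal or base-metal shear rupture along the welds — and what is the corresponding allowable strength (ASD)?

R_n/Ω ≈ 840 kN (weld metal governs)

t_e = 0.707 × 16 = 11.31 mm; L = 450 mm.
Weld metal: R_n/Ω = (1/2.0) × 0.6 × 550 × 11.31 × 450 × 10⁻³ = 839.9 kN.
Base metal (shear rupture): R_n/Ω = (1/2.0) × 0.6 × 490 × 20 × 450 × 10⁻³ = 1323 kN.
Governing: weld metal.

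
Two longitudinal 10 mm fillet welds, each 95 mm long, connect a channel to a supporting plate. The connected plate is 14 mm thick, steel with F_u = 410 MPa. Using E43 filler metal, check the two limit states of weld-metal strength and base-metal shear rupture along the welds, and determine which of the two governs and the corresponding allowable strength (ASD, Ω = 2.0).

E43XX → F_EXX = 430 MPa.
t_e = 0.707 × 10 = 7.07 mm; L = 190 mm.
Weld metal: R_n/Ω = (1/2.0) × 0.6 × 430 × 7.07 × 190 × 10⁻³ = 173.3 kN.
Base metal (shear rupture): R_n/Ω = (1/2.0) × 0.6 × 410 × 14 × 190 × 10⁻³ = 327.2 kN.
Governing: weld metal.

R_n/Ω ≈ 173 kN (weld metal governs)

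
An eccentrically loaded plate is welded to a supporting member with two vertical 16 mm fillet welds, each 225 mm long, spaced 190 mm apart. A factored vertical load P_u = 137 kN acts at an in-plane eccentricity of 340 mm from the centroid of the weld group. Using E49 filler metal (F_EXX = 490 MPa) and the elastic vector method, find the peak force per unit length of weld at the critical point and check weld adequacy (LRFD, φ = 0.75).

f_max ≈ 1370 N/mm; adequate

Total weld length L_w = 450 mm. Treat welds as unit-width lines.
Polar moment about centroid: J = 2[d³/12 + d(b/2)²] = 2[225³/12 + 225×95²] = 5960000 mm³.
Direct shear f_v = P/L_w = 137×10³ / 450 = 304.4 N/mm (vertical).
Torsion M = P·e = 137×10³ × 340 = 46580000 N·mm.
Critical point at (x, y) = (95, 112.5) from centroid. f_tx = M·y/J = 879.3 N/mm; f_ty = M·x/J = 742.5 N/mm.
Resultant f_max = √[f_tx² + (f_v + f_ty)²] = √[879.3² + (304.4 + 742.5)²] = 1367 N/mm.
Capacity per unit length: φr_n = 0.75 × 0.6 × 490 × (0.707 × 16) = 2494 N/mm.
1367 ≤ 2494 → adequate.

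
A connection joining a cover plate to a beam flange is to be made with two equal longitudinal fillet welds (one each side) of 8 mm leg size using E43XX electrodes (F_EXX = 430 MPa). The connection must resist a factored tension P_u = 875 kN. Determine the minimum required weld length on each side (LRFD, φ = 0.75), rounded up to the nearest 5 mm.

L = 400 mm on each side

Throat t_e = 0.707 × 8 = 5.656 mm.
φr_n = 0.75 × 0.6 × 430 × 5.656 × 10⁻³ = 1.094 kN/mm.
L_req = P_u / φr_n = 875 / 1.094 = 799.5 mm total.
Per side: 799.5 / 2 = 399.7 mm.
Round up → use L = 400 mm on each side.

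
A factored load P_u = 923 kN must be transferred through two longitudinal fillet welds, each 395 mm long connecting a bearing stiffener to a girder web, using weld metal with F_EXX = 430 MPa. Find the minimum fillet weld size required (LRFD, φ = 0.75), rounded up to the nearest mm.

w = 9 mm

Total weld length L = 790 mm.
Required throat t_e = P_u / (φ × 0.6 F_EXX × L) = 923 / (0.75 × 0.6 × 430 × 790 × 10⁻³) = 6.038 mm.
Required leg w = t_e / 0.707 = 8.54 mm → use 9 mm.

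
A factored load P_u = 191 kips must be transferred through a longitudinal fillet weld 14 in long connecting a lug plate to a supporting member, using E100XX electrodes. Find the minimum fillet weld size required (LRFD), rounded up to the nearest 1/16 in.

E100XX → F_EXX = 100 ksi.
Total weld length L = 14 in.
Required throat t_e = P_u / (φ × 0.6 F_EXX × L) = 191 / (0.75 × 0.6 × 100 × 14) = 0.3032 in.
Required leg w = t_e / 0.707 = 0.4288 in → use 7/16 in.

w = 7/16 in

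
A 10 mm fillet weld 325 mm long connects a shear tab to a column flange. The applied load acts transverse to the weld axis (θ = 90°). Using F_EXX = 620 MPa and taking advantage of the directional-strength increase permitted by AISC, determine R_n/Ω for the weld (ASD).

R_n/Ω ≈ 641 kN

t_e = 0.707 × 10 = 7.07 mm; A_we = 7.07 × 325 = 2298 mm².
Directional factor: 1.0 + 0.5 sin^1.5(90°) = 1.5.
F_nw = 0.6 × 620 × 1.5 = 558 MPa.
R_n/Ω = (558 × 2298) / 2.0 × 10⁻³ = 641.1 kN.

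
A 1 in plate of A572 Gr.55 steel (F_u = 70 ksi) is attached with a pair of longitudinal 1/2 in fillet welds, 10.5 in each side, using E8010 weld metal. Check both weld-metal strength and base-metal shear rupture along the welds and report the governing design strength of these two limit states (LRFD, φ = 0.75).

φR_n ≈ 267 kips (weld metal governs)

E80XX → F_EXX = 80 ksi.
t_e = 0.707 × 0.5 = 0.3535 in; L = 21 in.
Weld metal: φR_n = 0.75 × 0.6 × 80 × 0.3535 × 21 = 267.2 kips.
Base metal (shear rupture): φR_n = 0.75 × 0.6 × 70 × 1 × 21 = 661.5 kips.
Governing: weld metal.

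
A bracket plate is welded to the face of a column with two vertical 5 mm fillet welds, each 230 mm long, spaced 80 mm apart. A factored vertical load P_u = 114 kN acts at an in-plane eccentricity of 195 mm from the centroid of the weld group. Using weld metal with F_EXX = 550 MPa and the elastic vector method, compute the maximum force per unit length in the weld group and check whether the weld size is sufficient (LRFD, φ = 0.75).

Total weld length L_w = 460 mm. Treat welds as unit-width lines.
Polar moment about centroid: J = 2[d³/12 + d(b/2)²] = 2[230³/12 + 230×40²] = 2764000 mm³.
Direct shear f_v = P/L_w = 114×10³ / 460 = 247.8 N/mm (vertical).
Torsion M = P·e = 114×10³ × 195 = 22230000 N·mm.
Critical point at (x, y) = (40, 115) from centroid. f_tx = M·y/J = 925 N/mm; f_ty = M·x/J = 321.7 N/mm.
Resultant f_max = √[f_tx² + (f_v + f_ty)²] = √[925² + (247.8 + 321.7)²] = 1086 N/mm.
Capacity per unit length: φr_n = 0.75 × 0.6 × 550 × (0.707 × 5) = 874.9 N/mm.
1086 > 874.9 → NOT adequate.

f_max ≈ 1090 N/mm; NOT adequate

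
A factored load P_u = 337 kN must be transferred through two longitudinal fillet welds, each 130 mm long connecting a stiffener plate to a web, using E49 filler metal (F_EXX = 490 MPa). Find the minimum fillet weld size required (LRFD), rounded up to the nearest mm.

Total weld length L = 260 mm.
Required throat t_e = P_u / (φ × 0.6 F_EXX × L) = 337 / (0.75 × 0.6 × 490 × 260 × 10⁻³) = 5.878 mm.
Required leg w = t_e / 0.707 = 8.314 mm → use 9 mm.

w = 9 mm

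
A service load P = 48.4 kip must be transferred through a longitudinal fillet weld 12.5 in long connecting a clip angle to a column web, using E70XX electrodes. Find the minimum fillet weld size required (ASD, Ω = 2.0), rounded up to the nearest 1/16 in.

E70XX → F_EXX = 70 ksi.
Total weld length L = 12.5 in.
Required throat t_e = P × Ω / (0.6 F_EXX × L) = 48.4 × 2.0 / (0.6 × 70 × 12.5) = 0.1844 in.
Required leg w = t_e / 0.707 = 0.2608 in → use 5/16 in.

w = 5/16 in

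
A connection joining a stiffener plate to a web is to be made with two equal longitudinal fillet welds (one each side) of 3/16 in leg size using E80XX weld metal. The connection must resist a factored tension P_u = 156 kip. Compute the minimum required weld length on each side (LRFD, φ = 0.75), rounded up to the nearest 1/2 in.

L = 16.5 in on each side

E80XX → F_EXX = 80 ksi.
Throat t_e = 0.707 × 0.1875 = 0.1326 in.
φr_n = 0.75 × 0.6 × 80 × 0.1326 = 4.772 kip/in.
L_req = P_u / φr_n = 156 / 4.772 = 32.69 in total.
Per side: 32.69 / 2 = 16.34 in.
Round up → use L = 16.5 in on each side.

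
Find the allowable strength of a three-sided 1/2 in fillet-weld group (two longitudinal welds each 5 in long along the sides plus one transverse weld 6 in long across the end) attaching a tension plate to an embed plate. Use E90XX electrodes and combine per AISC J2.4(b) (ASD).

R_n/Ω ≈ 167 kip

E90XX → F_EXX = 90 ksi.
t_e = 0.707 × 0.5 = 0.3535 in.
R_nwl = 0.6 × 90 × 0.3535 × 10 = 190.9 kip (longitudinal, 2 welds).
R_nwt = 0.6 × 90 × 0.3535 × 6 = 114.5 kip (transverse, base value).
(i) R_nwl + R_nwt = 305.4 kip; (ii) 0.85 R_nwl + 1.5 R_nwt = 334.1 kip.
R_n = max = 334.1 kip [governs: (ii)]; R_n/Ω = 167 kip.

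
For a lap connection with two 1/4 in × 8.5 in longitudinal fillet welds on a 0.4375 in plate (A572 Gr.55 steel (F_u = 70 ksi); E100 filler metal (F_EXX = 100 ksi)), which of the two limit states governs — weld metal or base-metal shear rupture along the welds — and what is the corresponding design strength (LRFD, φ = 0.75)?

φR_n ≈ 135 kips (weld metal governs)

t_e = 0.707 × 0.25 = 0.1767 in; L = 17 in.
Weld metal: φR_n = 0.75 × 0.6 × 100 × 0.1767 × 17 = 135.2 kips.
Base metal (shear rupture): φR_n = 0.75 × 0.6 × 70 × 0.4375 × 17 = 234.3 kips.
Governing: weld metal.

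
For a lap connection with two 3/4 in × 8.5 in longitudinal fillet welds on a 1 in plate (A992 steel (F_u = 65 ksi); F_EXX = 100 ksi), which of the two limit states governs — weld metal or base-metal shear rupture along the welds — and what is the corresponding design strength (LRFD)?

φR_n ≈ 406 kip (weld metal governs)

t_e = 0.707 × 0.75 = 0.5302 in; L = 17 in.
Weld metal: φR_n = 0.75 × 0.6 × 100 × 0.5302 × 17 = 405.6 kip.
Base metal (shear rupture): φR_n = 0.75 × 0.6 × 65 × 1 × 17 = 497.2 kip.
Governing: weld metal.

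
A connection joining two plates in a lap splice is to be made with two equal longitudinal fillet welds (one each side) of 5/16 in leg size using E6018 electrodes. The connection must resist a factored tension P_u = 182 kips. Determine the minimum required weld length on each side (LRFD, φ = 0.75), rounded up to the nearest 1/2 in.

L = 15.5 in on each side

E60XX → F_EXX = 60 ksi.
Throat t_e = 0.707 × 0.3125 = 0.2209 in.
φr_n = 0.75 × 0.6 × 60 × 0.2209 = 5.965 kips/in.
L_req = P_u / φr_n = 182 / 5.965 = 30.51 in total.
Per side: 30.51 / 2 = 15.25 in.
Round up → use L = 15.5 in on each side.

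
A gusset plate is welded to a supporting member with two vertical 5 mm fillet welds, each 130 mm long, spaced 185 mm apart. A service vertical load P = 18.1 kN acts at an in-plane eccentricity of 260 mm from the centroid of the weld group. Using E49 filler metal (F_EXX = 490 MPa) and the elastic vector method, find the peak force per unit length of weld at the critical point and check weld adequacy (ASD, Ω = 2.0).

f_max ≈ 265 N/mm; adequate

Total weld length L_w = 260 mm. Treat welds as unit-width lines.
Polar moment about centroid: J = 2[d³/12 + d(b/2)²] = 2[130³/12 + 130×92.5²] = 2591000 mm³.
Direct shear f_v = P/L_w = 18.1×10³ / 260 = 69.62 N/mm (vertical).
Torsion M = P·e = 18.1×10³ × 260 = 4706000 N·mm.
Critical point at (x, y) = (92.5, 65) from centroid. f_tx = M·y/J = 118.1 N/mm; f_ty = M·x/J = 168 N/mm.
Resultant f_max = √[f_tx² + (f_v + f_ty)²] = √[118.1² + (69.62 + 168)²] = 265.4 N/mm.
Capacity per unit length: r_n/Ω = (1/2.0) × 0.6 × 490 × (0.707 × 5) = 519.6 N/mm.
265.4 ≤ 519.6 → adequate.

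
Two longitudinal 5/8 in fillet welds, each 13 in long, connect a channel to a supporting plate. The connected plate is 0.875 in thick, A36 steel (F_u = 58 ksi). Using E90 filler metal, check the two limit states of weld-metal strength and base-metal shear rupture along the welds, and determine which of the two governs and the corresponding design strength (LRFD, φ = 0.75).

E90XX → F_EXX = 90 ksi.
t_e = 0.707 × 0.625 = 0.4419 in; L = 26 in.
Weld metal: φR_n = 0.75 × 0.6 × 90 × 0.4419 × 26 = 465.3 kip.
Base metal (shear rupture): φR_n = 0.75 × 0.6 × 58 × 0.875 × 26 = 593.8 kip.
Governing: weld metal.

φR_n ≈ 465 kip (weld metal governs)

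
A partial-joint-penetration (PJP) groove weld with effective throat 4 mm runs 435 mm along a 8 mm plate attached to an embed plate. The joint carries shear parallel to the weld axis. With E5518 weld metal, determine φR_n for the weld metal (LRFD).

E55XX → F_EXX = 550 MPa.
Effective throat (given) t_e = 4 mm.
A_we = 4 × 435 = 1740 mm².
F_nw = 0.6 F_EXX = 330 MPa.
φR_n = 0.75 × 330 × 1740 × 10⁻³ = 430.7 kN.

φR_n ≈ 431 kN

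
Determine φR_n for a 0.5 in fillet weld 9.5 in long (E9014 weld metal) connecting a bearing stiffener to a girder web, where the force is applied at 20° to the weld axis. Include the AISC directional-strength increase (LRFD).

E90XX → F_EXX = 90 ksi.
t_e = 0.707 × 0.5 = 0.3535 in; A_we = 0.3535 × 9.5 = 3.358 in².
Directional factor: 1.0 + 0.5 sin^1.5(20°) = 1.1.
F_nw = 0.6 × 90 × 1.1 = 59.4 ksi.
φR_n = 0.75 × 59.4 × 3.358 = 149.6 kips.

φR_n ≈ 150 kips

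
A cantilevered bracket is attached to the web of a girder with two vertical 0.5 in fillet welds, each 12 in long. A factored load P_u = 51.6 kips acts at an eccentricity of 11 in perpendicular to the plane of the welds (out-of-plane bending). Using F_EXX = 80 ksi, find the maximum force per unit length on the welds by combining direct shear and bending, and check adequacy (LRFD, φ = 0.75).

f_max ≈ 12 kip/in; adequate

L_w = 2 × 12 = 24 in; section modulus (unit throat) S = 2 × L²/6 = 48 in².
Direct shear f_v = P/L_w = 51.6/24 = 2.15 kip/in.
Moment M = P × e = 51.6 × 11 = 567.6 kip·in; bending f_b = M/S = 11.83 kip/in.
f_max = √(f_v² + f_b²) = √(2.15² + 11.83²) = 12.02 kip/in.
φr_n = 0.75 × 0.6 × 80 × (0.707 × 0.5) = 12.73 kip/in → adequate.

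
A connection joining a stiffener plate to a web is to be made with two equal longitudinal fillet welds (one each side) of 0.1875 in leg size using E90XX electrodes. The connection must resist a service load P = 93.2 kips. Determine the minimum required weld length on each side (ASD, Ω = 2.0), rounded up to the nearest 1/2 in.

L = 13.5 in on each side

E90XX → F_EXX = 90 ksi.
Throat t_e = 0.707 × 0.1875 = 0.1326 in.
r_n/Ω = (0.6 × 90 × 0.1326) / 2.0 = 3.579 kip/in.
L_req = P / (r_n/Ω) = 93.2 / 3.579 = 26.04 in total.
Per side: 26.04 / 2 = 13.02 in.
Round up → use L = 13.5 in on each side.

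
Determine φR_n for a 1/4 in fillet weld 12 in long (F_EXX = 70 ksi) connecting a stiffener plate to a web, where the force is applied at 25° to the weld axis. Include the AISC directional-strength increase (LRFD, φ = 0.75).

φR_n ≈ 76 kip

t_e = 0.707 × 0.25 = 0.1767 in; A_we = 0.1767 × 12 = 2.121 in².
Directional factor: 1.0 + 0.5 sin^1.5(25°) = 1.137.
F_nw = 0.6 × 70 × 1.137 = 47.77 ksi.
φR_n = 0.75 × 47.77 × 2.121 = 75.99 kip.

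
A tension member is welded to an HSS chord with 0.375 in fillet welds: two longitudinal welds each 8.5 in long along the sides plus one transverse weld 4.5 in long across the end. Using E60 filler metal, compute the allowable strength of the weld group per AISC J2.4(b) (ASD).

R_n/Ω ≈ 103 kip

E60XX → F_EXX = 60 ksi.
t_e = 0.707 × 0.375 = 0.2651 in.
R_nwl = 0.6 × 60 × 0.2651 × 17 = 162.3 kip (longitudinal, 2 welds).
R_nwt = 0.6 × 60 × 0.2651 × 4.5 = 42.95 kip (transverse, base value).
(i) R_nwl + R_nwt = 205.2 kip; (ii) 0.85 R_nwl + 1.5 R_nwt = 202.3 kip.
R_n = max = 205.2 kip [governs: (i)]; R_n/Ω = 102.6 kip.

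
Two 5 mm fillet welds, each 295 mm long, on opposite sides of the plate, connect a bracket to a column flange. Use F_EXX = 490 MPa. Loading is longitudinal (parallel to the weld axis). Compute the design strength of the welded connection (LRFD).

φR_n ≈ 460 kN

Effective throat t_e = 0.707 × 5 = 3.535 mm.
Total length L = 590 mm; A_we = 3.535 × 590 = 2086 mm².
F_nw = 0.6 F_EXX = 0.6 × 490 = 294 MPa.
φR_n = 0.75 × 294 × 2086 × 10⁻³ = 459.9 kN.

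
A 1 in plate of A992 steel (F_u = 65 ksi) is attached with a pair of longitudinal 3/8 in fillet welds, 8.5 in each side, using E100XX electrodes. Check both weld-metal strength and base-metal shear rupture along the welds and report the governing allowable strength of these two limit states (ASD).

R_n/Ω ≈ 135 kip (weld metal governs)

E100XX → F_EXX = 100 ksi.
t_e = 0.707 × 0.375 = 0.2651 in; L = 17 in.
Weld metal: R_n/Ω = (1/2.0) × 0.6 × 100 × 0.2651 × 17 = 135.2 kip.
Base metal (shear rupture): R_n/Ω = (1/2.0) × 0.6 × 65 × 1 × 17 = 331.5 kip.
Governing: weld metal.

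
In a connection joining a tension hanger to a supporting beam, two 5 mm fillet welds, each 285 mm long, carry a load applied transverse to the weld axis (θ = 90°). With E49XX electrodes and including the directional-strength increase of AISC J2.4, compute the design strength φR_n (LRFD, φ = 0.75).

φR_n ≈ 666 kN

E49XX → F_EXX = 490 MPa.
t_e = 0.707 × 5 = 3.535 mm; A_we = 3.535 × 570 = 2015 mm².
Directional factor: 1.0 + 0.5 sin^1.5(90°) = 1.5.
F_nw = 0.6 × 490 × 1.5 = 441 MPa.
φR_n = 0.75 × 441 × 2015 × 10⁻³ = 666.4 kN.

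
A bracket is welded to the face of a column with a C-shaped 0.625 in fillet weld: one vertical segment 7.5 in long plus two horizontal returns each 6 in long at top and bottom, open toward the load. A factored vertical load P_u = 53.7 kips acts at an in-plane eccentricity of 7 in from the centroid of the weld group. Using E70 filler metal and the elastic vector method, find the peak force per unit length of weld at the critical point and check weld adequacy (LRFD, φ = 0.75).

E70XX → F_EXX = 70 ksi.
Total weld length L_w = 19.5 in. Treat welds as unit-width lines.
Centroid: x̄ = 2×6×3 / 19.5 = 1.846 in from the vertical weld.
Polar moment about centroid: J = I_x + I_y = [7.5³/12 + 2×6×3.75²] + [7.5×1.846² + 2(6³/12 + 6×1.154²)] = 281.4 in³.
Direct shear f_v = P/L_w = 53.7 / 19.5 = 2.754 kip/in (vertical).
Torsion M = P·e = 53.7 × 7 = 375.9 kip·in.
Critical point at (x, y) = (4.154, 3.75) from centroid. f_tx = M·y/J = 5.009 kip/in; f_ty = M·x/J = 5.548 kip/in.
Resultant f_max = √[f_tx² + (f_v + f_ty)²] = √[5.009² + (2.754 + 5.548)²] = 9.696 kip/in.
Capacity per unit length: φr_n = 0.75 × 0.6 × 70 × (0.707 × 0.625) = 13.92 kip/in.
9.696 ≤ 13.92 → adequate.

f_max ≈ 9.7 kip/in; adequate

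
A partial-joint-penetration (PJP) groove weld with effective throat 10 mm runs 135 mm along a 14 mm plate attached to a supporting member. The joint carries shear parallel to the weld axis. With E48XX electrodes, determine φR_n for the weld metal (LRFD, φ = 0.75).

E48XX → F_EXX = 480 MPa.
Effective throat (given) t_e = 10 mm.
A_we = 10 × 135 = 1350 mm².
F_nw = 0.6 F_EXX = 288 MPa.
φR_n = 0.75 × 288 × 1350 × 10⁻³ = 291.6 kN.

φR_n ≈ 292 kN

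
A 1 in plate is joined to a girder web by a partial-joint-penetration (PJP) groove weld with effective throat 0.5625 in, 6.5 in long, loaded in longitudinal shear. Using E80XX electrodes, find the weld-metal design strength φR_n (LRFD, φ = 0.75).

E80XX → F_EXX = 80 ksi.
Effective throat (given) t_e = 0.5625 in.
A_we = 0.5625 × 6.5 = 3.656 in².
F_nw = 0.6 F_EXX = 48 ksi.
φR_n = 0.75 × 48 × 3.656 = 131.6 kips.

φR_n ≈ 132 kips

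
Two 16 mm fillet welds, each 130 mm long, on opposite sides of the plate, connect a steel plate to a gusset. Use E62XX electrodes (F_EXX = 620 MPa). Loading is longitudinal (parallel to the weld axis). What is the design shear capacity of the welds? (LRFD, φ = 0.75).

Effective throat t_e = 0.707 × 16 = 11.31 mm.
Total length L = 260 mm; A_we = 11.31 × 260 = 2941 mm².
F_nw = 0.6 F_EXX = 0.6 × 620 = 372 MPa.
φR_n = 0.75 × 372 × 2941 × 10⁻³ = 820.6 kN.

φR_n ≈ 821 kN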